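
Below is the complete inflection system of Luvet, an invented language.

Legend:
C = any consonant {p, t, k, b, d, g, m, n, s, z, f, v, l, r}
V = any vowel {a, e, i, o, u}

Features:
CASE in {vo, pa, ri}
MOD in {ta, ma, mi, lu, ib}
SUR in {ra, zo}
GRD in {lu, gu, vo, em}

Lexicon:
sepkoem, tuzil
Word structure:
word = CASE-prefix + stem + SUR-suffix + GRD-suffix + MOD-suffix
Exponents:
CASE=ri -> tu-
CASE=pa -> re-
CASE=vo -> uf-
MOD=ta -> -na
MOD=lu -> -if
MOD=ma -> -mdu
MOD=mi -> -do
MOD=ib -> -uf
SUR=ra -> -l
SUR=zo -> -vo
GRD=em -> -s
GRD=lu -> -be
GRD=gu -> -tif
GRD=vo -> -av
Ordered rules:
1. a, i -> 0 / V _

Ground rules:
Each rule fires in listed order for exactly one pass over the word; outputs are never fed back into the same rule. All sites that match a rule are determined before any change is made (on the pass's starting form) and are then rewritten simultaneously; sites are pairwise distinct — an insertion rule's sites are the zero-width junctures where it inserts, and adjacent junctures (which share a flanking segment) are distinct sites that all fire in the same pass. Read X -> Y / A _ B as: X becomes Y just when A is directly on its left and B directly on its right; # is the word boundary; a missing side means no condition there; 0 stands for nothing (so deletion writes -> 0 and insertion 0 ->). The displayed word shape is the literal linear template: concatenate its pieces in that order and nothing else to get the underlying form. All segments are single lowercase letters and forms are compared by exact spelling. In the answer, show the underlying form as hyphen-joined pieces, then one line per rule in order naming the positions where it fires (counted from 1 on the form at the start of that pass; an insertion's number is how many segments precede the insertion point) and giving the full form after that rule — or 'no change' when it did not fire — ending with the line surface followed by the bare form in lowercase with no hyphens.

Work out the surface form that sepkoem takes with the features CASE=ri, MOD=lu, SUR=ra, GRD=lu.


underlying: tu-sepkoem-l-be-if
1. a, i -> 0 / V _: fires at position(s) 13: tusepkoemlbef
surface: tusepkoemlbef


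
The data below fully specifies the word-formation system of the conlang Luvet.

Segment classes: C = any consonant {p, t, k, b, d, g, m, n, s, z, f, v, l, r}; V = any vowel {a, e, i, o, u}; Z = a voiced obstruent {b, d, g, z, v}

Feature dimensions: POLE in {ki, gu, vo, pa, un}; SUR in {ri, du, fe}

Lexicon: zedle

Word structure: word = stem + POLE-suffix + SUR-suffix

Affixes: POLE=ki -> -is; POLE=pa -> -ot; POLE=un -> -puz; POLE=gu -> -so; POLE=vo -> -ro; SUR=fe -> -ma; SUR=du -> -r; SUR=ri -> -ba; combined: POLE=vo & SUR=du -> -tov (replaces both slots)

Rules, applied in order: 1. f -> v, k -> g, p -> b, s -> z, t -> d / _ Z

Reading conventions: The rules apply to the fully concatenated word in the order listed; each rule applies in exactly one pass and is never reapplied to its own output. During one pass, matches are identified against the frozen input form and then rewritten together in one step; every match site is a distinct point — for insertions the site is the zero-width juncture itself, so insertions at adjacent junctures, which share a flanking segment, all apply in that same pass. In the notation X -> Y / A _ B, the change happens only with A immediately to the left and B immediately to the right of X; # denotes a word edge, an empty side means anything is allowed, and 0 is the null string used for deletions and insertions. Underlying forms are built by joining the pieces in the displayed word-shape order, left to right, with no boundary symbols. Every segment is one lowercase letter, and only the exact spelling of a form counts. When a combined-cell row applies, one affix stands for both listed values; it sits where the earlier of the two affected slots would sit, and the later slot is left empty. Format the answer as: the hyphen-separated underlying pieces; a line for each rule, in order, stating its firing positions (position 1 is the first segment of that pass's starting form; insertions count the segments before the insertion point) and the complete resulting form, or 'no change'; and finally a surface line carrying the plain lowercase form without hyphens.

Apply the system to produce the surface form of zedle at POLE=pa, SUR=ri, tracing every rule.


underlying: zedle-ot-ba
1. f -> v, k -> g, p -> b, s -> z, t -> d / _ Z: fires at position(s) 7: zedleodba
surface: zedleodba


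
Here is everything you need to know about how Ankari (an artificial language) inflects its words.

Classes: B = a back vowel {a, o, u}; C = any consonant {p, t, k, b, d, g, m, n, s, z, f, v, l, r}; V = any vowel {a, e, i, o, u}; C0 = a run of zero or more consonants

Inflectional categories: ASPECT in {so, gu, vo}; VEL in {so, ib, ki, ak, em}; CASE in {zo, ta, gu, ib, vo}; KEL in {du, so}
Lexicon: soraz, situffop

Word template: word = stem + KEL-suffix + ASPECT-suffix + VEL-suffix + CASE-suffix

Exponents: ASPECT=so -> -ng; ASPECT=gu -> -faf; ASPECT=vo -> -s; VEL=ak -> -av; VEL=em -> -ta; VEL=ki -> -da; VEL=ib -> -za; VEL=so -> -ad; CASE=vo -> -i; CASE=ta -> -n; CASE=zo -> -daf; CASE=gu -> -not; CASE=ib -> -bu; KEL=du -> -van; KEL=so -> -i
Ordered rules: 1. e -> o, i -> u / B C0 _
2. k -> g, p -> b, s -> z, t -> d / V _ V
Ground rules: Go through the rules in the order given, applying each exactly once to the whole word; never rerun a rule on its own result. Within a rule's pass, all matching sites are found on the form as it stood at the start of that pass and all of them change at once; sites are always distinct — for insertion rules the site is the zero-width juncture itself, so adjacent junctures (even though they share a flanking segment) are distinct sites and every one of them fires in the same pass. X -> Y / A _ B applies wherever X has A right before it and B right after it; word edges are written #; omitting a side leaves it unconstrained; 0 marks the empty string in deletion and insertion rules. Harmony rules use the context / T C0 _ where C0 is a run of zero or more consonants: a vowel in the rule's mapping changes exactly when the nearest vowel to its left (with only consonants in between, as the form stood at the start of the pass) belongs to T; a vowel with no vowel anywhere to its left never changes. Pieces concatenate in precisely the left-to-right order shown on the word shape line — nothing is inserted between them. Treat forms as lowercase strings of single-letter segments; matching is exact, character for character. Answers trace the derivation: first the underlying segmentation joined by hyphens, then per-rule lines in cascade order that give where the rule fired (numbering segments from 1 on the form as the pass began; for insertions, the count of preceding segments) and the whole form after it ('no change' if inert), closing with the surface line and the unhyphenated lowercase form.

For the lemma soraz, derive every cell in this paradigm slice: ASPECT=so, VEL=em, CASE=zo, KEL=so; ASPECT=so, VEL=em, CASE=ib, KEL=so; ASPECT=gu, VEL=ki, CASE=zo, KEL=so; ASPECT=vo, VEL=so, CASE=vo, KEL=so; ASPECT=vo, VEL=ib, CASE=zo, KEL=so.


cell ASPECT=so, VEL=em, CASE=zo, KEL=so:
underlying: soraz-i-ng-ta-daf
1. e -> o, i -> u / B C0 _: fires at position(s) 6: sorazungtadaf
2. k -> g, p -> b, s -> z, t -> d / V _ V: no change
surface: sorazungtadaf

cell ASPECT=so, VEL=em, CASE=ib, KEL=so:
underlying: soraz-i-ng-ta-bu
1. e -> o, i -> u / B C0 _: fires at position(s) 6: sorazungtabu
2. k -> g, p -> b, s -> z, t -> d / V _ V: no change
surface: sorazungtabu

cell ASPECT=gu, VEL=ki, CASE=zo, KEL=so:
underlying: soraz-i-faf-da-daf
1. e -> o, i -> u / B C0 _: fires at position(s) 6: sorazufafdadaf
2. k -> g, p -> b, s -> z, t -> d / V _ V: no change
surface: sorazufafdadaf

cell ASPECT=vo, VEL=so, CASE=vo, KEL=so:
underlying: soraz-i-s-ad-i
1. e -> o, i -> u / B C0 _: fires at position(s) 6, 10: sorazusadu
2. k -> g, p -> b, s -> z, t -> d / V _ V: fires at position(s) 7: sorazuzadu
surface: sorazuzadu

cell ASPECT=vo, VEL=ib, CASE=zo, KEL=so:
underlying: soraz-i-s-za-daf
1. e -> o, i -> u / B C0 _: fires at position(s) 6: sorazuszadaf
2. k -> g, p -> b, s -> z, t -> d / V _ V: no change
surface: sorazuszadaf


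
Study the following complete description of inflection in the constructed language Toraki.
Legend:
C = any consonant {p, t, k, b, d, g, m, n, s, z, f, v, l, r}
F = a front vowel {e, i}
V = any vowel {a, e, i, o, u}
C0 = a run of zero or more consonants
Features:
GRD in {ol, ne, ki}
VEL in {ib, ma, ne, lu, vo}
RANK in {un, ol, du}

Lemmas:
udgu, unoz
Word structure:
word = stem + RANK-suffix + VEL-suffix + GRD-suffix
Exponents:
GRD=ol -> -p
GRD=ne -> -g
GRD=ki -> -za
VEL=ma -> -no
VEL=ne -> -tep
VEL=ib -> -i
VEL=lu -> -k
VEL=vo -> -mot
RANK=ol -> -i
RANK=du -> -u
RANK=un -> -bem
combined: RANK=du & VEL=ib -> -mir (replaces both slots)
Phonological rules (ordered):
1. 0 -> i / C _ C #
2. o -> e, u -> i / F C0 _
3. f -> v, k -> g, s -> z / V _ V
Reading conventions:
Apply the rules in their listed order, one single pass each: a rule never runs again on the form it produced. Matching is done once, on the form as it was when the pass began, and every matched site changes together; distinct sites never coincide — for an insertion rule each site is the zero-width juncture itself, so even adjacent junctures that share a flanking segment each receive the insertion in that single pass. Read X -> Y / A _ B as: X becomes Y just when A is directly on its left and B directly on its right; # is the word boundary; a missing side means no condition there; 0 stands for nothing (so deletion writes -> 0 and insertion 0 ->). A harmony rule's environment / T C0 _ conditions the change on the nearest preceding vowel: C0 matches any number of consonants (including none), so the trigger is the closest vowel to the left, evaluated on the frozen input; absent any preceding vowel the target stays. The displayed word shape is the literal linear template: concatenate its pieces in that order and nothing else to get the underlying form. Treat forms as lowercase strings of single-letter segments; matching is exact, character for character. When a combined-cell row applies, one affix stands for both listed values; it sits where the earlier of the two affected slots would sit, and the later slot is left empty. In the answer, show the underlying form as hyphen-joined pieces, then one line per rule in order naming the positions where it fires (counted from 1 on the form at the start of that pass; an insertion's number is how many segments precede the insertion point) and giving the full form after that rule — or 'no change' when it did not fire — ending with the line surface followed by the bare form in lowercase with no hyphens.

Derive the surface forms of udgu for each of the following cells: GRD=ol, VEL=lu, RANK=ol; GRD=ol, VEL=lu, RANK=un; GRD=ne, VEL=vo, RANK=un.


cell GRD=ol, VEL=lu, RANK=ol:
underlying: udgu-i-k-p
1. 0 -> i / C _ C #: inserts after position(s) 6: udguikip
2. o -> e, u -> i / F C0 _: no change
3. f -> v, k -> g, s -> z / V _ V: fires at position(s) 6: udguigip
surface: udguigip

cell GRD=ol, VEL=lu, RANK=un:
underlying: udgu-bem-k-p
1. 0 -> i / C _ C #: inserts after position(s) 8: udgubemkip
2. o -> e, u -> i / F C0 _: no change
3. f -> v, k -> g, s -> z / V _ V: no change
surface: udgubemkip

cell GRD=ne, VEL=vo, RANK=un:
underlying: udgu-bem-mot-g
1. 0 -> i / C _ C #: inserts after position(s) 10: udgubemmotig
2. o -> e, u -> i / F C0 _: fires at position(s) 9: udgubemmetig
3. f -> v, k -> g, s -> z / V _ V: no change
surface: udgubemmetig


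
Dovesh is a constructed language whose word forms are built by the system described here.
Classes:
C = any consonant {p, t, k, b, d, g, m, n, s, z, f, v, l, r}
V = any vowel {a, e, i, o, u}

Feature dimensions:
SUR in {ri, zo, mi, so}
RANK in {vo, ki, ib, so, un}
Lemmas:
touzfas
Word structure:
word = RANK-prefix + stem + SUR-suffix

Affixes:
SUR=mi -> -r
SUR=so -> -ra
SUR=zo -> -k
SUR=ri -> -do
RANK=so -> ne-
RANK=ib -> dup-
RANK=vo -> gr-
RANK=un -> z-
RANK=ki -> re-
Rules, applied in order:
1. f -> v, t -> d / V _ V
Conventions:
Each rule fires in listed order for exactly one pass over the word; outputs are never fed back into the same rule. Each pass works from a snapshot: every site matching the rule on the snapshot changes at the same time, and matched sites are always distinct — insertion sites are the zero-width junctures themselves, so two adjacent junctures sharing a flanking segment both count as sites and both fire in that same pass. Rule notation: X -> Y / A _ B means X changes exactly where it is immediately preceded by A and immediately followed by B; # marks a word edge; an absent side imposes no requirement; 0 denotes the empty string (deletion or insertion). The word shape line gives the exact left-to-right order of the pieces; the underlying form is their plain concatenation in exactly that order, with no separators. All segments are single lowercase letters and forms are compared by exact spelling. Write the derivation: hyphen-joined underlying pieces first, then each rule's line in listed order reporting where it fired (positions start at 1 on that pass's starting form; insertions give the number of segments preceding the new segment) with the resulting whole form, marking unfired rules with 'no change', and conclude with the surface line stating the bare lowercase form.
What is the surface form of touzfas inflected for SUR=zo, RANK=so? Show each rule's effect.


underlying: ne-touzfas-k
1. f -> v, t -> d / V _ V: fires at position(s) 3: nedouzfask
surface: nedouzfask


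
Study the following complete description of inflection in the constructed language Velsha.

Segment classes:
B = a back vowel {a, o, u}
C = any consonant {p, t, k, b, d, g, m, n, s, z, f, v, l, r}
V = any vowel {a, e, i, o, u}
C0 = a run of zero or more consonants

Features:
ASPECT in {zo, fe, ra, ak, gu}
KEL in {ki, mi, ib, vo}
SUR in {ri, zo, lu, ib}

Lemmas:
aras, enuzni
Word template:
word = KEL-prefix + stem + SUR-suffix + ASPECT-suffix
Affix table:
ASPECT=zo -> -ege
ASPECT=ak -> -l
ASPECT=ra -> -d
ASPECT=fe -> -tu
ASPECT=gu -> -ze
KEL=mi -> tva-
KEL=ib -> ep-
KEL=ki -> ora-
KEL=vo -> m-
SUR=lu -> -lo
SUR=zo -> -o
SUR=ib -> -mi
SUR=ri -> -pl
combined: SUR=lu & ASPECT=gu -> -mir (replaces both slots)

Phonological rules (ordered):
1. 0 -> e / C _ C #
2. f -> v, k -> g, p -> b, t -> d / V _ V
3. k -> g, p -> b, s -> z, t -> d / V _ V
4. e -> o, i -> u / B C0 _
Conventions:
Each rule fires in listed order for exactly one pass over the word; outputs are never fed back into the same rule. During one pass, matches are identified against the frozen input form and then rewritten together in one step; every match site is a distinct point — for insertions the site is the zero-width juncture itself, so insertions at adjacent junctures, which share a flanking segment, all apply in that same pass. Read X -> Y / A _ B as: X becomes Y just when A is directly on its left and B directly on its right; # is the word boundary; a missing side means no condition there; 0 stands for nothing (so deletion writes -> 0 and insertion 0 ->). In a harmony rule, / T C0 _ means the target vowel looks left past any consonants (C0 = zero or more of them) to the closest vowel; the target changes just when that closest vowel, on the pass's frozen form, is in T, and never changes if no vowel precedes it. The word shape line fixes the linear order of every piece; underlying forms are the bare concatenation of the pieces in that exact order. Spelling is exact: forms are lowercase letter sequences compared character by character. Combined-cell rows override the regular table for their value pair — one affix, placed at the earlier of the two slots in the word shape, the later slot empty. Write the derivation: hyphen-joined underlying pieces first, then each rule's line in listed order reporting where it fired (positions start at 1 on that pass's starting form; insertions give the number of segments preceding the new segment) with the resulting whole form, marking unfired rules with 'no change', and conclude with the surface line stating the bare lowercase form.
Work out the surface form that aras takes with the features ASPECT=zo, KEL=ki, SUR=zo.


underlying: ora-aras-o-ege
1. 0 -> e / C _ C #: no change
2. f -> v, k -> g, p -> b, t -> d / V _ V: no change
3. k -> g, p -> b, s -> z, t -> d / V _ V: fires at position(s) 7: oraarazoege
4. e -> o, i -> u / B C0 _: fires at position(s) 9: oraarazooge
surface: oraarazooge


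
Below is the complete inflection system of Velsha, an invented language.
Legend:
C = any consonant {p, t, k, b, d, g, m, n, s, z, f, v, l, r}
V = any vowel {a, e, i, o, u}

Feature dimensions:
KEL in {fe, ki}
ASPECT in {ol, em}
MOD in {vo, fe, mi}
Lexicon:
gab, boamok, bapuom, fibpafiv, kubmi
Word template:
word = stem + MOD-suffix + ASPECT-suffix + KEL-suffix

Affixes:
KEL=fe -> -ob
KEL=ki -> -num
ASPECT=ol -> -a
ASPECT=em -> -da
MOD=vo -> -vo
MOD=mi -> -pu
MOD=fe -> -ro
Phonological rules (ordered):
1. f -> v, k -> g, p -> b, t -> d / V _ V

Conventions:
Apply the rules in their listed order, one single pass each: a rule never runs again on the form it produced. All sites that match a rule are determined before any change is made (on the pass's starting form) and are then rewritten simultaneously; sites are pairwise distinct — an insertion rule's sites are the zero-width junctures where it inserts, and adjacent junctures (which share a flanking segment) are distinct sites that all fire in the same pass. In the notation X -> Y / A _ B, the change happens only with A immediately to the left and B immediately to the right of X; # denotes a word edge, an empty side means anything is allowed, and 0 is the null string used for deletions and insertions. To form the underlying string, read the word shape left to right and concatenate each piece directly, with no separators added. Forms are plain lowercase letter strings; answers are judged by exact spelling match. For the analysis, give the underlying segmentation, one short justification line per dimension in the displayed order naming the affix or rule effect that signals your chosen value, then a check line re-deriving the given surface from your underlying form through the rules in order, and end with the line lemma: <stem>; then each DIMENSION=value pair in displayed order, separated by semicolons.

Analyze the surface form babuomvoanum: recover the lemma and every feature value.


underlying: bapuom-vo-a-num
KEL=ki - signalled by the affix -num
ASPECT=ol - signalled by the affix -a
MOD=vo - signalled by the affix -vo
check: bapuomvoanum -> babuomvoanum
lemma: bapuom; KEL=ki; ASPECT=ol; MOD=vo


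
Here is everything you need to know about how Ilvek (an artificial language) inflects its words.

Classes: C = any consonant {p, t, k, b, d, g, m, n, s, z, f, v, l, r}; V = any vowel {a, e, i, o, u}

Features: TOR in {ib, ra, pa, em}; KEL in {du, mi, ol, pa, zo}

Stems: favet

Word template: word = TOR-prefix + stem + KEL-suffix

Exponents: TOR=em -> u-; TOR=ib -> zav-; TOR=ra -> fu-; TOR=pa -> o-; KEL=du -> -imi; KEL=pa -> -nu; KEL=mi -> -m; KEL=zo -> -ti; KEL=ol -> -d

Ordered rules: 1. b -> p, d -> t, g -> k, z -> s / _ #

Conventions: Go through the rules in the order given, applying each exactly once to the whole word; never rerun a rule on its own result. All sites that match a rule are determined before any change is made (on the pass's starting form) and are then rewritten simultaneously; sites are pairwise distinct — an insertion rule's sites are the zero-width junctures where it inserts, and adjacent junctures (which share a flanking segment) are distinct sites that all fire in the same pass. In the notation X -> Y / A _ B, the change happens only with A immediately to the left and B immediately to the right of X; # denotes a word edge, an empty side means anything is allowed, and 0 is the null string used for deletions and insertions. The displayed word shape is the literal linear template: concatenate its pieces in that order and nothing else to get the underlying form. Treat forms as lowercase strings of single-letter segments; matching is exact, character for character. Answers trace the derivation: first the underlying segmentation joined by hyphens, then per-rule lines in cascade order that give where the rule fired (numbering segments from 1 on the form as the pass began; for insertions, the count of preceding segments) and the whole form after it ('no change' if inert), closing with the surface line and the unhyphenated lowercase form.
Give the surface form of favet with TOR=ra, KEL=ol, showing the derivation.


underlying: fu-favet-d
1. b -> p, d -> t, g -> k, z -> s / _ #: fires at position(s) 8: fufavett
surface: fufavett


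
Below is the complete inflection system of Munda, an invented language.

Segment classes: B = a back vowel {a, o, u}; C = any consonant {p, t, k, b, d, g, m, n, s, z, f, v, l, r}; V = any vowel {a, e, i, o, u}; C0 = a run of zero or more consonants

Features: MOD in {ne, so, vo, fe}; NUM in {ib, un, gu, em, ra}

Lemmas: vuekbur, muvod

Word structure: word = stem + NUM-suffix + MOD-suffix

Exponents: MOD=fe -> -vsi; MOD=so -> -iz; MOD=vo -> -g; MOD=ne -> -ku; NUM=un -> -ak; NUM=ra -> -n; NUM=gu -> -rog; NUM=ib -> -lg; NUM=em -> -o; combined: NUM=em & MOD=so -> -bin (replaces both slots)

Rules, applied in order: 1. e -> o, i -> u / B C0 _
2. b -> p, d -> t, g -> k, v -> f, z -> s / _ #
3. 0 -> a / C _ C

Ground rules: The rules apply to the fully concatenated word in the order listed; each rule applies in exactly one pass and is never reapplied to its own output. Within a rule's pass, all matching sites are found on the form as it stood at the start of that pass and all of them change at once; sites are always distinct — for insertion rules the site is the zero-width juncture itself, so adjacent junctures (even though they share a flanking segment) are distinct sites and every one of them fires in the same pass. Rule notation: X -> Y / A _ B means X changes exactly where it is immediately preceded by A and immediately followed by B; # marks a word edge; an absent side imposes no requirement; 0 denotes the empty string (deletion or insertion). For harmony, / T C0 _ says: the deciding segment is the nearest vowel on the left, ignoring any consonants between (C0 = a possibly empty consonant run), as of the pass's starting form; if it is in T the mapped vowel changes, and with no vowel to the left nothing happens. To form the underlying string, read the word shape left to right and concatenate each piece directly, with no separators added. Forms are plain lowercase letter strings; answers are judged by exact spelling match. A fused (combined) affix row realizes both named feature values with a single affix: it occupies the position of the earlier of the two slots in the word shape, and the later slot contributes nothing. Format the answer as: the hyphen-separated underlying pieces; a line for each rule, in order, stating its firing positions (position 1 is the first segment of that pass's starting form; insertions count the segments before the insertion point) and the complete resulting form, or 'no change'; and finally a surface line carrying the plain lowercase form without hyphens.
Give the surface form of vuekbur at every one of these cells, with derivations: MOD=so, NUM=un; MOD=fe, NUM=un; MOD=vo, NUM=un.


cell MOD=so, NUM=un:
underlying: vuekbur-ak-iz
1. e -> o, i -> u / B C0 _: fires at position(s) 3, 10: vuokburakuz
2. b -> p, d -> t, g -> k, v -> f, z -> s / _ #: fires at position(s) 11: vuokburakus
3. 0 -> a / C _ C: inserts after position(s) 4: vuokaburakus
surface: vuokaburakus

cell MOD=fe, NUM=un:
underlying: vuekbur-ak-vsi
1. e -> o, i -> u / B C0 _: fires at position(s) 3, 12: vuokburakvsu
2. b -> p, d -> t, g -> k, v -> f, z -> s / _ #: no change
3. 0 -> a / C _ C: inserts after position(s) 4, 9, 10: vuokaburakavasu
surface: vuokaburakavasu

cell MOD=vo, NUM=un:
underlying: vuekbur-ak-g
1. e -> o, i -> u / B C0 _: fires at position(s) 3: vuokburakg
2. b -> p, d -> t, g -> k, v -> f, z -> s / _ #: fires at position(s) 10: vuokburakk
3. 0 -> a / C _ C: inserts after position(s) 4, 9: vuokaburakak
surface: vuokaburakak


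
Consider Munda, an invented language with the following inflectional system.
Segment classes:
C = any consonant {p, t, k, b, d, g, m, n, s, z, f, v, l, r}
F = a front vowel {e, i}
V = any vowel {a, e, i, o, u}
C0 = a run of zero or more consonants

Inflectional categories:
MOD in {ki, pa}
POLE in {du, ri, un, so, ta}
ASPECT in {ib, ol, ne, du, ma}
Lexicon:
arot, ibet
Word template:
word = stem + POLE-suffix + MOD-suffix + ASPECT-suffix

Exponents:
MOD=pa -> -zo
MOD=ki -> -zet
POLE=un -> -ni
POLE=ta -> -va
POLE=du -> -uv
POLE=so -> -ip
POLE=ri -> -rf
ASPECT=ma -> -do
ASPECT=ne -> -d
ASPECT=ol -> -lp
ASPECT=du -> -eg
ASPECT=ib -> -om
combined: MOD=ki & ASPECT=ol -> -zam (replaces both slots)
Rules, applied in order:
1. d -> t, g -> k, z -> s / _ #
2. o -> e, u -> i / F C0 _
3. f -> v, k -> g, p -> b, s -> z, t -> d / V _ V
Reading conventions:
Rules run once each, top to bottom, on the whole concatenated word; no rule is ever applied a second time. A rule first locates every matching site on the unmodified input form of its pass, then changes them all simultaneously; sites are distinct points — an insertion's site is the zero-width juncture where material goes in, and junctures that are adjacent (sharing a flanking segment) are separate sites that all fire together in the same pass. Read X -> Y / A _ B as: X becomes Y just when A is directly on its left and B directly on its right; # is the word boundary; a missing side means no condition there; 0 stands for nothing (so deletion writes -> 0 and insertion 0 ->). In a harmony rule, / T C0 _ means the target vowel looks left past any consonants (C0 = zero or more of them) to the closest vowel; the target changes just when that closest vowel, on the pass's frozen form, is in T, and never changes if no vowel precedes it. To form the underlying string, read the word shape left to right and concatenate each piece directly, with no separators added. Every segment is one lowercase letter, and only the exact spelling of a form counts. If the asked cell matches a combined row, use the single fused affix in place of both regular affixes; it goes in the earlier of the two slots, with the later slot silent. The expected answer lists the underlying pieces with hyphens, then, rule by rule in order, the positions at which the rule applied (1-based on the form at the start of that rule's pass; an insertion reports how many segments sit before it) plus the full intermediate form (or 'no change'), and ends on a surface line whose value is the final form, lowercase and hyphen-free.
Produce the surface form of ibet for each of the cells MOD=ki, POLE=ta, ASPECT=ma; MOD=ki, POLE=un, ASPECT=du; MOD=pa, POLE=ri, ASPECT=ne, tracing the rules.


cell MOD=ki, POLE=ta, ASPECT=ma:
underlying: ibet-va-zet-do
1. d -> t, g -> k, z -> s / _ #: no change
2. o -> e, u -> i / F C0 _: fires at position(s) 11: ibetvazetde
3. f -> v, k -> g, p -> b, s -> z, t -> d / V _ V: no change
surface: ibetvazetde

cell MOD=ki, POLE=un, ASPECT=du:
underlying: ibet-ni-zet-eg
1. d -> t, g -> k, z -> s / _ #: fires at position(s) 11: ibetnizetek
2. o -> e, u -> i / F C0 _: no change
3. f -> v, k -> g, p -> b, s -> z, t -> d / V _ V: fires at position(s) 9: ibetnizedek
surface: ibetnizedek

cell MOD=pa, POLE=ri, ASPECT=ne:
underlying: ibet-rf-zo-d
1. d -> t, g -> k, z -> s / _ #: fires at position(s) 9: ibetrfzot
2. o -> e, u -> i / F C0 _: fires at position(s) 8: ibetrfzet
3. f -> v, k -> g, p -> b, s -> z, t -> d / V _ V: no change
surface: ibetrfzet


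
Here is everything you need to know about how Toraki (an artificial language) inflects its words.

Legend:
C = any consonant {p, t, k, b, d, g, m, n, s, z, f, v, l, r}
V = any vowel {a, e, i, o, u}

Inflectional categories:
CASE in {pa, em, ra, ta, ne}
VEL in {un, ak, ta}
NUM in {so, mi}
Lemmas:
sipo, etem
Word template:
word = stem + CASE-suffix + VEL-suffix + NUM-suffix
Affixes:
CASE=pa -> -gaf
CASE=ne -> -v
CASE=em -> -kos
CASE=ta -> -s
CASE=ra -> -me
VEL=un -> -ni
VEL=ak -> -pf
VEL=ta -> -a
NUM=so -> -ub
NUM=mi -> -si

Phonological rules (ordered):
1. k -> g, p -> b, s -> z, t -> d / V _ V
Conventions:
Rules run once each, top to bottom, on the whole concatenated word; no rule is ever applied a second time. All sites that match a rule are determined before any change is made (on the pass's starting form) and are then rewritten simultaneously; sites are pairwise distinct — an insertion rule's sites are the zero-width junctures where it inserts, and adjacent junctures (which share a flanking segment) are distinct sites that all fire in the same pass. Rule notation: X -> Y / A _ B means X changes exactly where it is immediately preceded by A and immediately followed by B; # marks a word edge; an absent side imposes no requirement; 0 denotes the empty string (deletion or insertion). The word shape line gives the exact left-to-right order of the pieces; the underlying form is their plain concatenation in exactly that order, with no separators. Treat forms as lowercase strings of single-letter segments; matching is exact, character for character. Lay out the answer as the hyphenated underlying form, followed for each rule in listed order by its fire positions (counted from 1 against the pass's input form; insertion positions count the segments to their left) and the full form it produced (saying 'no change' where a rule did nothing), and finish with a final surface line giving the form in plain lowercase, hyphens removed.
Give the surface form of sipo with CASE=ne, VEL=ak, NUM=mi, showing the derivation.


underlying: sipo-v-pf-si
1. k -> g, p -> b, s -> z, t -> d / V _ V: fires at position(s) 3: sibovpfsi
surface: sibovpfsi


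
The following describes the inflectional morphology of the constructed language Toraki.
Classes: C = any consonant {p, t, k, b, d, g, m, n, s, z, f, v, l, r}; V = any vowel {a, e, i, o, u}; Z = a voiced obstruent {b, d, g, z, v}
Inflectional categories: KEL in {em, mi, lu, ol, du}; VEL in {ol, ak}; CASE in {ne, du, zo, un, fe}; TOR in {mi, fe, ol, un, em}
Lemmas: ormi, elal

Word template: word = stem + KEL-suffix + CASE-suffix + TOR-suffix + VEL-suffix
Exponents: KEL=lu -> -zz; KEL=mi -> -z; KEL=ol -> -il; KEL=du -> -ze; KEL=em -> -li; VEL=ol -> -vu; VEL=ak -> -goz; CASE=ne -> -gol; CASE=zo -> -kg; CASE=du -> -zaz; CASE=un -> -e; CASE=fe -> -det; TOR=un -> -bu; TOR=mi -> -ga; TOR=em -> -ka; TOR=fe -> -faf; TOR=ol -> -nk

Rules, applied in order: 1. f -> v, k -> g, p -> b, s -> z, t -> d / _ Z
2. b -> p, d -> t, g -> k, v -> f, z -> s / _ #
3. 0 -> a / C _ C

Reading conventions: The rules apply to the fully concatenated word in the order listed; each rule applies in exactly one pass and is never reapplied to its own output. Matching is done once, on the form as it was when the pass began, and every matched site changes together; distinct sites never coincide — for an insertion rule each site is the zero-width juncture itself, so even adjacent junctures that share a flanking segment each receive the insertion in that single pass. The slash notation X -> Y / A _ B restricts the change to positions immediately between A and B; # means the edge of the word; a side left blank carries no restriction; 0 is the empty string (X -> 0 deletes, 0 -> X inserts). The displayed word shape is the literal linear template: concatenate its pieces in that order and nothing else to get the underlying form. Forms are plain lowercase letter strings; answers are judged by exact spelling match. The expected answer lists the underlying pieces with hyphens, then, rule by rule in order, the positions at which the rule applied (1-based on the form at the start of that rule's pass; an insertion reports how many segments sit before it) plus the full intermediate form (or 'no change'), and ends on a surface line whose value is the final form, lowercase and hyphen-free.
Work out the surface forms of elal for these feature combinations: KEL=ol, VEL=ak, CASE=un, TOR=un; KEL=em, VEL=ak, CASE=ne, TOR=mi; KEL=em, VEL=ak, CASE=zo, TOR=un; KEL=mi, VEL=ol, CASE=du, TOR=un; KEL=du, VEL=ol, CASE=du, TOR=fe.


cell KEL=ol, VEL=ak, CASE=un, TOR=un:
underlying: elal-il-e-bu-goz
1. f -> v, k -> g, p -> b, s -> z, t -> d / _ Z: no change
2. b -> p, d -> t, g -> k, v -> f, z -> s / _ #: fires at position(s) 12: elalilebugos
3. 0 -> a / C _ C: no change
surface: elalilebugos

cell KEL=em, VEL=ak, CASE=ne, TOR=mi:
underlying: elal-li-gol-ga-goz
1. f -> v, k -> g, p -> b, s -> z, t -> d / _ Z: no change
2. b -> p, d -> t, g -> k, v -> f, z -> s / _ #: fires at position(s) 14: elalligolgagos
3. 0 -> a / C _ C: inserts after position(s) 4, 9: elalaligolagagos
surface: elalaligolagagos

cell KEL=em, VEL=ak, CASE=zo, TOR=un:
underlying: elal-li-kg-bu-goz
1. f -> v, k -> g, p -> b, s -> z, t -> d / _ Z: fires at position(s) 7: elalliggbugoz
2. b -> p, d -> t, g -> k, v -> f, z -> s / _ #: fires at position(s) 13: elalliggbugos
3. 0 -> a / C _ C: inserts after position(s) 4, 7, 8: elalaligagabugos
surface: elalaligagabugos

cell KEL=mi, VEL=ol, CASE=du, TOR=un:
underlying: elal-z-zaz-bu-vu
1. f -> v, k -> g, p -> b, s -> z, t -> d / _ Z: no change
2. b -> p, d -> t, g -> k, v -> f, z -> s / _ #: no change
3. 0 -> a / C _ C: inserts after position(s) 4, 5, 8: elalazazazabuvu
surface: elalazazazabuvu

cell KEL=du, VEL=ol, CASE=du, TOR=fe:
underlying: elal-ze-zaz-faf-vu
1. f -> v, k -> g, p -> b, s -> z, t -> d / _ Z: fires at position(s) 12: elalzezazfavvu
2. b -> p, d -> t, g -> k, v -> f, z -> s / _ #: no change
3. 0 -> a / C _ C: inserts after position(s) 4, 9, 12: elalazezazafavavu
surface: elalazezazafavavu


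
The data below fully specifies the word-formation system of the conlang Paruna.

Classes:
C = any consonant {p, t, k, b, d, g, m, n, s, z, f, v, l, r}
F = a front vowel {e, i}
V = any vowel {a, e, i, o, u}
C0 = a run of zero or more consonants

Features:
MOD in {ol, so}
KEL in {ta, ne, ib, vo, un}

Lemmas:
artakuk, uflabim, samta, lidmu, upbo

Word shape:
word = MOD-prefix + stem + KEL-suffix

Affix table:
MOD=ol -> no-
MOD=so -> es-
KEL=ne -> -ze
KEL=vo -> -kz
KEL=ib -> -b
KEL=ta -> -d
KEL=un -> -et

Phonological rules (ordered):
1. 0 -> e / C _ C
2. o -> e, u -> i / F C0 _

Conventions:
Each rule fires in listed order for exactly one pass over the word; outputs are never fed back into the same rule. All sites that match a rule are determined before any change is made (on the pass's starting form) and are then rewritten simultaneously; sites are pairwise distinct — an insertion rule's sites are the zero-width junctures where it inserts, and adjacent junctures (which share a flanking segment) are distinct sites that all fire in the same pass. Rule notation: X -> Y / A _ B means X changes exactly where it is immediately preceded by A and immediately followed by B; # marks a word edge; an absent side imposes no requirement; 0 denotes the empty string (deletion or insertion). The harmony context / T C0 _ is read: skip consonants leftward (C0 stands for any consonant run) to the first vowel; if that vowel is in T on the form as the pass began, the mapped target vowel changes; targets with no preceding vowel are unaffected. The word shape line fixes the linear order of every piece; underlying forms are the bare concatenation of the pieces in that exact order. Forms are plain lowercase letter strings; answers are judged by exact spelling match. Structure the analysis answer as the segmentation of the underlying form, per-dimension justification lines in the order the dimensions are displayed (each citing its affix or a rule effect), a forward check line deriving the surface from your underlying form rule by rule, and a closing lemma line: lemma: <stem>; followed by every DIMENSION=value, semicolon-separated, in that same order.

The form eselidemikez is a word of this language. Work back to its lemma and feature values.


underlying: es-lidmu-kz
MOD=so - signalled by the affix es-
KEL=vo - signalled by the affix -kz
check: eslidmukz -> eselidemukez -> eselidemikez
lemma: lidmu; MOD=so; KEL=vo


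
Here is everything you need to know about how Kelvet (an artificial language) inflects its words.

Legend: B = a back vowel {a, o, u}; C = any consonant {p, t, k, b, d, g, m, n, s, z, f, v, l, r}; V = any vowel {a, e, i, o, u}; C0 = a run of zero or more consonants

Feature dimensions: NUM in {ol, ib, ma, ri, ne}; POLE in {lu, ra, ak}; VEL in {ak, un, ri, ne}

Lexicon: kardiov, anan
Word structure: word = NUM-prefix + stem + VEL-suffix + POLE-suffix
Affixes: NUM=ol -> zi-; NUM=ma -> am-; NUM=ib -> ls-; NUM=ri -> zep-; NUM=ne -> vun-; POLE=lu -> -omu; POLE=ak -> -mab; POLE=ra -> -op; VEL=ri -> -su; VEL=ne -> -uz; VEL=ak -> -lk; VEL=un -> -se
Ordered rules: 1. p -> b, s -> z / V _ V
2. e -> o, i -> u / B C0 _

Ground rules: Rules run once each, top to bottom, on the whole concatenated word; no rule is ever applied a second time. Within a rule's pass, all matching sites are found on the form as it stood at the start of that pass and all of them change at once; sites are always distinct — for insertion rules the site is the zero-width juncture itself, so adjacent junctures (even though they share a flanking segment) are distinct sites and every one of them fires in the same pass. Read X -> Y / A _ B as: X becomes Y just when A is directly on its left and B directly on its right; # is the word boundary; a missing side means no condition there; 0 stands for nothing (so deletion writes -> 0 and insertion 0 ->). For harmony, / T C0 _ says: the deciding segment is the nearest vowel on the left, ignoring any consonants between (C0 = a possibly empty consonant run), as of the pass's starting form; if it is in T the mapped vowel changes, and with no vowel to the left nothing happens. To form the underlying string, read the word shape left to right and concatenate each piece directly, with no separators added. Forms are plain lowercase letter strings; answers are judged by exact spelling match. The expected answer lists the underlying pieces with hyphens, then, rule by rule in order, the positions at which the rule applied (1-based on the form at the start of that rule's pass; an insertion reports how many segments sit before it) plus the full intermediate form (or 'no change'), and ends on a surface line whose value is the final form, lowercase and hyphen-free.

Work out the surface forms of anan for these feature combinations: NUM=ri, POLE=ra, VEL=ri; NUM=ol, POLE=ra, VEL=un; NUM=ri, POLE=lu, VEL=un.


cell NUM=ri, POLE=ra, VEL=ri:
underlying: zep-anan-su-op
1. p -> b, s -> z / V _ V: fires at position(s) 3: zebanansuop
2. e -> o, i -> u / B C0 _: no change
surface: zebanansuop

cell NUM=ol, POLE=ra, VEL=un:
underlying: zi-anan-se-op
1. p -> b, s -> z / V _ V: no change
2. e -> o, i -> u / B C0 _: fires at position(s) 8: zianansoop
surface: zianansoop

cell NUM=ri, POLE=lu, VEL=un:
underlying: zep-anan-se-omu
1. p -> b, s -> z / V _ V: fires at position(s) 3: zebananseomu
2. e -> o, i -> u / B C0 _: fires at position(s) 9: zebanansoomu
surface: zebanansoomu


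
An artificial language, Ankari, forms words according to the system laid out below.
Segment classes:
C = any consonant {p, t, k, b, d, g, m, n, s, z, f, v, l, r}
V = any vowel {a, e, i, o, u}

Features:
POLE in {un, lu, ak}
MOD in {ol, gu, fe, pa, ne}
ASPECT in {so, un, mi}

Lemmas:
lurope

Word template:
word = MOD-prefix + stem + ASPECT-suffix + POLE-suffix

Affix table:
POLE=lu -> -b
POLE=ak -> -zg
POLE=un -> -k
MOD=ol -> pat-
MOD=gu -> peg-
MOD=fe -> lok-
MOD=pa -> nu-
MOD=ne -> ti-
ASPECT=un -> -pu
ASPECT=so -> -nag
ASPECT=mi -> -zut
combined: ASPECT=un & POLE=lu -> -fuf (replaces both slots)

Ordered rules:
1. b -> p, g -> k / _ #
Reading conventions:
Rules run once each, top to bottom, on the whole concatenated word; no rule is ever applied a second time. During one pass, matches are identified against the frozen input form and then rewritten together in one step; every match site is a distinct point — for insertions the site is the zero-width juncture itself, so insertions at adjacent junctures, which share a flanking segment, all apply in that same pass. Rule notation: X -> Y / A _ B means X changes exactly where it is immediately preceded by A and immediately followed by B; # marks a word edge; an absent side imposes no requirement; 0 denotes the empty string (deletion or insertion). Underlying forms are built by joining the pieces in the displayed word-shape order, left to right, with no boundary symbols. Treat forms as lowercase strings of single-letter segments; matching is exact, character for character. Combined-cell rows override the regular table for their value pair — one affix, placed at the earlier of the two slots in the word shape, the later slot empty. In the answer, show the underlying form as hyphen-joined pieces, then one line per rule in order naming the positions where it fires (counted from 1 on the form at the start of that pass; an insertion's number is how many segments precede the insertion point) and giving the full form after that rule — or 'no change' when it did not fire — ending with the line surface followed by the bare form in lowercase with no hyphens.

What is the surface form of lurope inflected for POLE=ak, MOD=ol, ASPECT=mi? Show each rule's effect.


underlying: pat-lurope-zut-zg
1. b -> p, g -> k / _ #: fires at position(s) 14: patluropezutzk
surface: patluropezutzk
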